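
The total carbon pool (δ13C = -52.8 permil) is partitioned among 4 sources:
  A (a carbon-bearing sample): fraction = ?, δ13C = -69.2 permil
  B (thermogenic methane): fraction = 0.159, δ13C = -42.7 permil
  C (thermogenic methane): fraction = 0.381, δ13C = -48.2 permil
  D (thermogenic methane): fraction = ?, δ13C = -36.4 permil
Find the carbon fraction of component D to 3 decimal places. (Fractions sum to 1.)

Let f_D and f_A be the unknown fractions; fractions sum to 1 so f_D + f_A = 0.460.
Mass balance: Σ fᵢ·δᵢ = δ_bulk ⇒ f_D·(-36.4) + f_A·(-69.2) = -52.8 − (-25.154) = -27.646
Substitute f_A = 0.460 − f_D:
f_D·(-36.4 − -69.2) = -27.646 − 0.460×(-69.2) = 4.186
f_D = 4.186 / 32.8 = 0.1276

0.128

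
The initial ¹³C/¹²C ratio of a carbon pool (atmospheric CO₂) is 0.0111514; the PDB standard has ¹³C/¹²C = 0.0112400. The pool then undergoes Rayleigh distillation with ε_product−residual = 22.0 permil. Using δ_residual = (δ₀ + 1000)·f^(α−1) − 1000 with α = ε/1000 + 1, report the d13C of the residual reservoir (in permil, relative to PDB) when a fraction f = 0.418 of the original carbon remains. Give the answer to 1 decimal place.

δ₀ = (0.0111514/0.0112400 − 1)×1000 = (0.992117 − 1)×1000 = -7.883 permil
α − 1 = ε/1000 = 0.0220
f^(α−1) = 0.418^(0.0220) = 0.980993
δ_res = (-7.883 + 1000) × 0.980993 − 1000 = 973.260 − 1000 = -26.74 permil

-26.7 permil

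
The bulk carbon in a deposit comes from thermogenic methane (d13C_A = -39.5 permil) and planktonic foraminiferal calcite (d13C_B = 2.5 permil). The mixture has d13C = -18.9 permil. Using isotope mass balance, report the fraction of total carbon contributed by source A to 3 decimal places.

δ_mix = f_A·δ_A + (1 − f_A)·δ_B  ⇒  f_A = (δ_mix − δ_B)/(δ_A − δ_B)
f_A = (-18.9 − (2.5)) / (-39.5 − (2.5))
f_A = -21.4 / -42.0 = 0.5095

0.510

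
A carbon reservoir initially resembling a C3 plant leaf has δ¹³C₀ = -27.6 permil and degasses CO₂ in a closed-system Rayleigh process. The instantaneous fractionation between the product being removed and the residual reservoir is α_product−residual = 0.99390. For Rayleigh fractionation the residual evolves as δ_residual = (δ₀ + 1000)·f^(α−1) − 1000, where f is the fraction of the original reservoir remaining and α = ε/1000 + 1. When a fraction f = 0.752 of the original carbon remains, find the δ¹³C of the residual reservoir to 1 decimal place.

Rayleigh residual: δ_res = (δ₀ + 1000)·f^(α−1) − 1000
α − 1 = -0.00610
f^(α−1) = 0.752^(-0.00610) = 1.001740
δ_res = (-27.6 + 1000) × 1.001740 − 1000 = 974.092 − 1000 = -25.91 permil

-25.9 permil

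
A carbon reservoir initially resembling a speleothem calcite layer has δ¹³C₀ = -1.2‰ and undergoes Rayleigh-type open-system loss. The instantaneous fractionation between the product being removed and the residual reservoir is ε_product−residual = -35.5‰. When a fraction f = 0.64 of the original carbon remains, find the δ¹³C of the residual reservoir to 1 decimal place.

14.8‰

Rayleigh residual: δ_res = (δ₀ + 1000)·f^(α−1) − 1000
α = ε/1000 + 1 = 0.96450, so α − 1 = -0.03550
f^(α−1) = 0.64^(-0.03550) = 1.015969
δ_res = (-1.2 + 1000) × 1.015969 − 1000 = 1014.750 − 1000 = 14.75‰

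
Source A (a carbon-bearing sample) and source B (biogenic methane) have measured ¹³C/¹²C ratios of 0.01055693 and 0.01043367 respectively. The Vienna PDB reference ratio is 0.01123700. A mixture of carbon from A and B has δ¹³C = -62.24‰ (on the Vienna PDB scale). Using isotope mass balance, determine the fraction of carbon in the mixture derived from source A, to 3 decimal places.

0.843

δ_A = (0.01055693/0.01123700 − 1)×1000 = (0.939479 − 1)×1000 = -60.521‰
δ_B = (0.01043367/0.01123700 − 1)×1000 = (0.928510 − 1)×1000 = -71.490‰
f_A = (δ_mix − δ_B)/(δ_A − δ_B) = (-62.24 − (-71.490))/(-60.521 − (-71.490))
f_A = 9.250 / 10.969 = 0.8433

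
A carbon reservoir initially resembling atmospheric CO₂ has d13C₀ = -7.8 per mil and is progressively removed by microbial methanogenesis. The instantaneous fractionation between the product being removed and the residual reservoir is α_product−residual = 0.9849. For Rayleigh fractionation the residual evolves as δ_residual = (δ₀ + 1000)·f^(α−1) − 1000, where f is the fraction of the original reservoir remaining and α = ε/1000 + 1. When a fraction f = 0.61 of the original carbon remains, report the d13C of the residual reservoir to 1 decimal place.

-0.4 per mil

Rayleigh residual: δ_res = (δ₀ + 1000)·f^(α−1) − 1000
α − 1 = -0.01510
f^(α−1) = 0.61^(-0.01510) = 1.007492
δ_res = (-7.8 + 1000) × 1.007492 − 1000 = 999.633 − 1000 = -0.37 per mil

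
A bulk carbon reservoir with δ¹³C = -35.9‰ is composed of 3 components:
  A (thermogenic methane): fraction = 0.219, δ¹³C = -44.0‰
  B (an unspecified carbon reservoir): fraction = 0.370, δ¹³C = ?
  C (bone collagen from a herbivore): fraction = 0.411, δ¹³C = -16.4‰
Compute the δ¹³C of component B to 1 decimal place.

Isotope mass balance: δ_bulk = Σ fᵢ·δᵢ.
-35.9 = 0.219×(-44.0) + 0.370×δ_B + 0.411×(-16.4)
0.370·δ_B = -35.9 − (-16.376) = -19.524
δ_B = -19.524 / 0.370 = -52.77‰

-52.8‰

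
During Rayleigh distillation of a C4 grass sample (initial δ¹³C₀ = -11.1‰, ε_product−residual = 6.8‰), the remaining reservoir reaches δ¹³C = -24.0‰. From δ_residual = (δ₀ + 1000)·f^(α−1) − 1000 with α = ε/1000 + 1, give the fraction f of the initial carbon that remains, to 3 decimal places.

α − 1 = ε/1000 = 0.0068
(δ_res + 1000)/(δ₀ + 1000) = (-24.0 + 1000)/(-11.1 + 1000) = 976.0/988.9 = 0.986955
f = 0.986955^(1/0.0068) = exp(ln(0.986955)/0.0068) = exp(-0.01313/0.0068)
f = exp(-1.9310) = 0.1450

0.145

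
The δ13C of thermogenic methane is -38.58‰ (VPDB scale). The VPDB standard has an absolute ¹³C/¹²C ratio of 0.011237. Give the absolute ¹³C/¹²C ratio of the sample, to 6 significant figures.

R_sample = R_standard × (δ13C/1000 + 1)
R_sample = 0.011237 × (-38.58/1000 + 1) = 0.011237 × 0.961420
R_sample = 0.0108035

0.0108035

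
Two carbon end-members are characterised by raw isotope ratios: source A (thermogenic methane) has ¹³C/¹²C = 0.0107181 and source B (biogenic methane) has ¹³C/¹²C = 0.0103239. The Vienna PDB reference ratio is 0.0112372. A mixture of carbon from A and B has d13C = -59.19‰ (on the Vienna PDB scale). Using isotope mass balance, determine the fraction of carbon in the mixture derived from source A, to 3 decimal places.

0.630

δ_A = (0.0107181/0.0112372 − 1)×1000 = (0.953805 − 1)×1000 = -46.195‰
δ_B = (0.0103239/0.0112372 − 1)×1000 = (0.918725 − 1)×1000 = -81.275‰
f_A = (δ_mix − δ_B)/(δ_A − δ_B) = (-59.19 − (-81.275))/(-46.195 − (-81.275))
f_A = 22.085 / 35.080 = 0.6296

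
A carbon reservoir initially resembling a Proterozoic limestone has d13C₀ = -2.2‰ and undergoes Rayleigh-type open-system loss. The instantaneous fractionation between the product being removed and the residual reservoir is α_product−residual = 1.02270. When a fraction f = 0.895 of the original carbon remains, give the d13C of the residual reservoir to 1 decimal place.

Rayleigh residual: δ_res = (δ₀ + 1000)·f^(α−1) − 1000
α − 1 = 0.02270
f^(α−1) = 0.895^(0.02270) = 0.997485
δ_res = (-2.2 + 1000) × 0.997485 − 1000 = 995.291 − 1000 = -4.71‰

-4.7‰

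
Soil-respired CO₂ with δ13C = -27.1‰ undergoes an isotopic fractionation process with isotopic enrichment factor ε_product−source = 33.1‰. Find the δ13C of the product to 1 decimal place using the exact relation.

Exactly, δ_product = (δ_source + 1000)·(ε/1000 + 1) − 1000.
δ_product = (-27.1 + 1000) × (33.1/1000 + 1) − 1000
δ_product = 5.10‰

5.1‰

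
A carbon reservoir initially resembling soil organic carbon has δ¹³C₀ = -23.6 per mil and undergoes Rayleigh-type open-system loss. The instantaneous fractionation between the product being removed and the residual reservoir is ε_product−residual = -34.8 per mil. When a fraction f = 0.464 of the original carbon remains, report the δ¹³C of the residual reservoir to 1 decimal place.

2.8 per mil

Rayleigh residual: δ_res = (δ₀ + 1000)·f^(α−1) − 1000
α = ε/1000 + 1 = 0.96520, so α − 1 = -0.03480
f^(α−1) = 0.464^(-0.03480) = 1.027082
δ_res = (-23.6 + 1000) × 1.027082 − 1000 = 1002.843 − 1000 = 2.84 per mil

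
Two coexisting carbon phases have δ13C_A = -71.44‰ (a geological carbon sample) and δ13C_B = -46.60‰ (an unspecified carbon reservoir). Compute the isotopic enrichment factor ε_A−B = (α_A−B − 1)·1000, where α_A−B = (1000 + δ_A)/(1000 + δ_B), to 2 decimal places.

-26.05‰

α_A−B = (1000 + -71.44) / (1000 + -46.60) = 928.56 / 953.40 = 0.973946
ε_A−B = (0.973946 − 1) × 1000 = -26.054‰
(The approximation ε ≈ δ_A − δ_B would give -24.84‰.)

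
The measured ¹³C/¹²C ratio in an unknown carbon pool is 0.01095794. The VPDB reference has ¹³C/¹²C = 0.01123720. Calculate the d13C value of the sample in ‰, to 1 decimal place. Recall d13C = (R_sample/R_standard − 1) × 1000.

d13C = (R_sample / R_standard − 1) × 1000
R_sample / R_standard = 0.01095794 / 0.01123720 = 0.975149
d13C = (0.975149 − 1) × 1000 = -24.85‰

-24.9‰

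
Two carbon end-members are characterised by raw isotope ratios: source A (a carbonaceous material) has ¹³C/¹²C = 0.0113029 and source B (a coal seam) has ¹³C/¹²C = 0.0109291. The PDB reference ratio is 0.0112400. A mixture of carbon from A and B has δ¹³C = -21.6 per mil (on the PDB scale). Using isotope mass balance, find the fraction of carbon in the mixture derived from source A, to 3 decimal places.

δ_A = (0.0113029/0.0112400 − 1)×1000 = (1.005596 − 1)×1000 = 5.596 per mil
δ_B = (0.0109291/0.0112400 − 1)×1000 = (0.972340 − 1)×1000 = -27.660 per mil
f_A = (δ_mix − δ_B)/(δ_A − δ_B) = (-21.6 − (-27.660))/(5.596 − (-27.660))
f_A = 6.060 / 33.256 = 0.1822

0.182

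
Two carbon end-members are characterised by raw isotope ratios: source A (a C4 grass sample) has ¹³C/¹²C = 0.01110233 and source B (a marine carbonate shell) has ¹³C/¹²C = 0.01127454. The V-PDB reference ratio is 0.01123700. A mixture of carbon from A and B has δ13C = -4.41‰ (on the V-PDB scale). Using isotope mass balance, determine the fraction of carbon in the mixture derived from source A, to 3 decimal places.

0.506

δ_A = (0.01110233/0.01123700 − 1)×1000 = (0.988015 − 1)×1000 = -11.985‰
δ_B = (0.01127454/0.01123700 − 1)×1000 = (1.003341 − 1)×1000 = 3.341‰
f_A = (δ_mix − δ_B)/(δ_A − δ_B) = (-4.41 − (3.341))/(-11.985 − (3.341))
f_A = -7.751 / -15.325 = 0.5057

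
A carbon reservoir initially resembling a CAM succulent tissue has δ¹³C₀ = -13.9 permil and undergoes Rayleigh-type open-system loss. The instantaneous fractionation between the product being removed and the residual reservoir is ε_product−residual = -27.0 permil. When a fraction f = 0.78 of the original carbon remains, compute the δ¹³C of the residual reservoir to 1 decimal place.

-7.3 permil

Rayleigh residual: δ_res = (δ₀ + 1000)·f^(α−1) − 1000
α = ε/1000 + 1 = 0.97300, so α − 1 = -0.02700
f^(α−1) = 0.78^(-0.02700) = 1.006731
δ_res = (-13.9 + 1000) × 1.006731 − 1000 = 992.737 − 1000 = -7.26 permil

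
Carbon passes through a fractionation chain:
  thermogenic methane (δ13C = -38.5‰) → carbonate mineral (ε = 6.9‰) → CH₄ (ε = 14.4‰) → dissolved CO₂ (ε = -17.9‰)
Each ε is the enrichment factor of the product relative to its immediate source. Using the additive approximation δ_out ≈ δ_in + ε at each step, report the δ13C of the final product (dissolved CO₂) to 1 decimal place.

step 1: δ ≈ -38.5 + (6.9) = -31.6‰
step 2: δ ≈ -31.6 + (14.4) = -17.2‰
step 3: δ ≈ -17.2 + (-17.9) = -35.1‰

-35.1‰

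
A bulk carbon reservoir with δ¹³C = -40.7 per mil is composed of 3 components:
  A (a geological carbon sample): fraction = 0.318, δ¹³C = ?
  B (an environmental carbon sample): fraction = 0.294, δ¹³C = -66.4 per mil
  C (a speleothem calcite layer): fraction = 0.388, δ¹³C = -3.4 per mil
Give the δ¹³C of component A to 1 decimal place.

-62.5 per mil

Isotope mass balance: δ_bulk = Σ fᵢ·δᵢ.
-40.7 = 0.318×δ_A + 0.294×(-66.4) + 0.388×(-3.4)
0.318·δ_A = -40.7 − (-20.841) = -19.859
δ_A = -19.859 / 0.318 = -62.45 per mil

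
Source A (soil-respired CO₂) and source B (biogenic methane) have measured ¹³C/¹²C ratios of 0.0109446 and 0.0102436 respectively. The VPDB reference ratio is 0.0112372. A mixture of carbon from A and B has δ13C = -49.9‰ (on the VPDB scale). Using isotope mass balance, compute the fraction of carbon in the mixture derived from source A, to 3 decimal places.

δ_A = (0.0109446/0.0112372 − 1)×1000 = (0.973961 − 1)×1000 = -26.039‰
δ_B = (0.0102436/0.0112372 − 1)×1000 = (0.911579 − 1)×1000 = -88.421‰
f_A = (δ_mix − δ_B)/(δ_A − δ_B) = (-49.9 − (-88.421))/(-26.039 − (-88.421))
f_A = 38.521 / 62.382 = 0.6175

0.617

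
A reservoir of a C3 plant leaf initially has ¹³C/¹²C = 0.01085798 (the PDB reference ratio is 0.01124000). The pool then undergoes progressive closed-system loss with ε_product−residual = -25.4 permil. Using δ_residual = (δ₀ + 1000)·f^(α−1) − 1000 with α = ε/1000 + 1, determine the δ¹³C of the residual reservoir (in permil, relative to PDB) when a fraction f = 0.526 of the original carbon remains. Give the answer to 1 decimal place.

δ₀ = (0.01085798/0.01124000 − 1)×1000 = (0.966012 − 1)×1000 = -33.988 permil
α − 1 = ε/1000 = -0.0254
f^(α−1) = 0.526^(-0.0254) = 1.016452
δ_res = (-33.988 + 1000) × 1.016452 − 1000 = 981.905 − 1000 = -18.09 permil

-18.1 permil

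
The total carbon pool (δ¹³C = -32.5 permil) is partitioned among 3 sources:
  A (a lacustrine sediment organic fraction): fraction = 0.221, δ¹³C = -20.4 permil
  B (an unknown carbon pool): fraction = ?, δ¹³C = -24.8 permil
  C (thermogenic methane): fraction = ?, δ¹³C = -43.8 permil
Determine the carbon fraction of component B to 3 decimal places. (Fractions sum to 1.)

Let f_B and f_C be the unknown fractions; fractions sum to 1 so f_B + f_C = 0.779.
Mass balance: Σ fᵢ·δᵢ = δ_bulk ⇒ f_B·(-24.8) + f_C·(-43.8) = -32.5 − (-4.508) = -27.992
Substitute f_C = 0.779 − f_B:
f_B·(-24.8 − -43.8) = -27.992 − 0.779×(-43.8) = 6.129
f_B = 6.129 / 19.0 = 0.3226

0.323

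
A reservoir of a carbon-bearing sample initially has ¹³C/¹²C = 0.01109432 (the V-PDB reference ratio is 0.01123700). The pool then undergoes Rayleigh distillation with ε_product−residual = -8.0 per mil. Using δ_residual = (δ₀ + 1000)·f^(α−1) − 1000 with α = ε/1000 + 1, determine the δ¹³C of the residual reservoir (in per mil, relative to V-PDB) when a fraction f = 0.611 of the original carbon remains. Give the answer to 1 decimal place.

δ₀ = (0.01109432/0.01123700 − 1)×1000 = (0.987303 − 1)×1000 = -12.697 per mil
α − 1 = ε/1000 = -0.0080
f^(α−1) = 0.611^(-0.0080) = 1.003949
δ_res = (-12.697 + 1000) × 1.003949 − 1000 = 991.202 − 1000 = -8.80 per mil

-8.8 per mil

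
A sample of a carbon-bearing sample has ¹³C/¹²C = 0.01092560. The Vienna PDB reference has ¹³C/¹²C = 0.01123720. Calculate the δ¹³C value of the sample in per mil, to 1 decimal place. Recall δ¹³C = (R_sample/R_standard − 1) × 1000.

-27.7 per mil

δ¹³C = (R_sample / R_standard − 1) × 1000
R_sample / R_standard = 0.01092560 / 0.01123720 = 0.972271
δ¹³C = (0.972271 − 1) × 1000 = -27.73 per mil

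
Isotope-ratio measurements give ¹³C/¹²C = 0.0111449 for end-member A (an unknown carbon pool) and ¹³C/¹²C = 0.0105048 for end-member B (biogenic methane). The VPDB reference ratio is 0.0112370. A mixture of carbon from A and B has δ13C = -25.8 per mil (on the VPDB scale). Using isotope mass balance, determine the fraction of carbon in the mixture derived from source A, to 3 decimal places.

0.691

δ_A = (0.0111449/0.0112370 − 1)×1000 = (0.991804 − 1)×1000 = -8.196 per mil
δ_B = (0.0105048/0.0112370 − 1)×1000 = (0.934840 − 1)×1000 = -65.160 per mil
f_A = (δ_mix − δ_B)/(δ_A − δ_B) = (-25.8 − (-65.160))/(-8.196 − (-65.160))
f_A = 39.360 / 56.964 = 0.6910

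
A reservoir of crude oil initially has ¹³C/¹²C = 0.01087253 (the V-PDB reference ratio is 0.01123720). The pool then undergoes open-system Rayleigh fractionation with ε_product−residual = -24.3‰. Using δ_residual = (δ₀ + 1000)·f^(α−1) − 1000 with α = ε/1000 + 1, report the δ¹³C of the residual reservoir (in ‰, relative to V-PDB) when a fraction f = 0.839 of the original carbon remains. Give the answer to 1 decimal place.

-28.3‰

δ₀ = (0.01087253/0.01123720 − 1)×1000 = (0.967548 − 1)×1000 = -32.452‰
α − 1 = ε/1000 = -0.0243
f^(α−1) = 0.839^(-0.0243) = 1.004275
δ_res = (-32.452 + 1000) × 1.004275 − 1000 = 971.684 − 1000 = -28.32‰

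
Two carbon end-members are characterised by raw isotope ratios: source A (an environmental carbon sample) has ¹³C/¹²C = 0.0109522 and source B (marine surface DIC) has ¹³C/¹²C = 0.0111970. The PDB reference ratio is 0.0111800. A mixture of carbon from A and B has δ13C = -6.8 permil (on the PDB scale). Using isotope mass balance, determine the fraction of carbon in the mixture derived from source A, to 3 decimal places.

0.380

δ_A = (0.0109522/0.0111800 − 1)×1000 = (0.979624 − 1)×1000 = -20.376 permil
δ_B = (0.0111970/0.0111800 − 1)×1000 = (1.001521 − 1)×1000 = 1.521 permil
f_A = (δ_mix − δ_B)/(δ_A − δ_B) = (-6.8 − (1.521))/(-20.376 − (1.521))
f_A = -8.321 / -21.896 = 0.3800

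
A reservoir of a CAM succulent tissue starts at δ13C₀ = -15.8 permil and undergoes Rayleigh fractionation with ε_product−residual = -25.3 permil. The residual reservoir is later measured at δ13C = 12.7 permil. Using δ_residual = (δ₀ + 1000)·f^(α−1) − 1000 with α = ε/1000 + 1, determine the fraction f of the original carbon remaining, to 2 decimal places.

α − 1 = ε/1000 = -0.0253
(δ_res + 1000)/(δ₀ + 1000) = (12.7 + 1000)/(-15.8 + 1000) = 1012.7/984.2 = 1.028958
f = 1.028958^(1/-0.0253) = exp(ln(1.028958)/-0.0253) = exp(0.02855/-0.0253)
f = exp(-1.1283) = 0.3236

0.32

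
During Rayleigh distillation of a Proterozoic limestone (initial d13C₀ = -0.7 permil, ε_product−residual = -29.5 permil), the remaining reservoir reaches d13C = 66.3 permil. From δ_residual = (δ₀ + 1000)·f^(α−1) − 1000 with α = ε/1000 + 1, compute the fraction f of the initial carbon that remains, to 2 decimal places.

α − 1 = ε/1000 = -0.0295
(δ_res + 1000)/(δ₀ + 1000) = (66.3 + 1000)/(-0.7 + 1000) = 1066.3/999.3 = 1.067047
f = 1.067047^(1/-0.0295) = exp(ln(1.067047)/-0.0295) = exp(0.06489/-0.0295)
f = exp(-2.1998) = 0.1108

0.11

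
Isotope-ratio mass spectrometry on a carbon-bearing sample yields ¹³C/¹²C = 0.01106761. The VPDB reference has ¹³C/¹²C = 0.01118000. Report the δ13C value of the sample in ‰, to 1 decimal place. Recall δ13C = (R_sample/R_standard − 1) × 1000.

-10.1‰

δ13C = (R_sample / R_standard − 1) × 1000
R_sample / R_standard = 0.01106761 / 0.01118000 = 0.989947
δ13C = (0.989947 − 1) × 1000 = -10.05‰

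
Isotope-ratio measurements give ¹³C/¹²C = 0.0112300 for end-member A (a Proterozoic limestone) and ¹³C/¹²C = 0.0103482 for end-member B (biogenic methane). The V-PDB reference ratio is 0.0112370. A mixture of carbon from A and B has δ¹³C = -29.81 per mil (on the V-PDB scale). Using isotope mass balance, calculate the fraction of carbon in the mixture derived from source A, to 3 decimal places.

δ_A = (0.0112300/0.0112370 − 1)×1000 = (0.999377 − 1)×1000 = -0.623 per mil
δ_B = (0.0103482/0.0112370 − 1)×1000 = (0.920904 − 1)×1000 = -79.096 per mil
f_A = (δ_mix − δ_B)/(δ_A − δ_B) = (-29.81 − (-79.096))/(-0.623 − (-79.096))
f_A = 49.286 / 78.473 = 0.6281

0.628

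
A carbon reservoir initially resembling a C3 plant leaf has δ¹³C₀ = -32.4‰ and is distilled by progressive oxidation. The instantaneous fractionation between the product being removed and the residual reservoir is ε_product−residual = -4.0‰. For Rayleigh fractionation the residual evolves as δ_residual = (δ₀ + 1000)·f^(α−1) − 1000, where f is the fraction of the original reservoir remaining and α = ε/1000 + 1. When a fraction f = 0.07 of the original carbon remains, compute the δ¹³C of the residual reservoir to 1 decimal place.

Rayleigh residual: δ_res = (δ₀ + 1000)·f^(α−1) − 1000
α = ε/1000 + 1 = 0.99600, so α − 1 = -0.00400
f^(α−1) = 0.07^(-0.00400) = 1.010694
δ_res = (-32.4 + 1000) × 1.010694 − 1000 = 977.947 − 1000 = -22.05‰

-22.1‰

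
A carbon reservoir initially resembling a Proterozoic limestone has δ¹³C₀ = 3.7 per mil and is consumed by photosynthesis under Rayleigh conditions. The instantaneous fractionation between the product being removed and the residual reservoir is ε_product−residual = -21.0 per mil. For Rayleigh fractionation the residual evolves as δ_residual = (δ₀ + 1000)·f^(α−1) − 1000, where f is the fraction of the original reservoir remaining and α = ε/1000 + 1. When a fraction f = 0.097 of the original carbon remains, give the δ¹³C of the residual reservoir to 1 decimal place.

Rayleigh residual: δ_res = (δ₀ + 1000)·f^(α−1) − 1000
α = ε/1000 + 1 = 0.97900, so α − 1 = -0.02100
f^(α−1) = 0.097^(-0.02100) = 1.050214
δ_res = (3.7 + 1000) × 1.050214 − 1000 = 1054.100 − 1000 = 54.10 per mil

54.1 per mil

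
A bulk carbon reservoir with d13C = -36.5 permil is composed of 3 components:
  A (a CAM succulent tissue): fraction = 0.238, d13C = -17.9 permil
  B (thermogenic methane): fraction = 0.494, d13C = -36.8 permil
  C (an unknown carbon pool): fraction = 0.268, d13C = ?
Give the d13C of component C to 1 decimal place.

-52.5 permil

Isotope mass balance: δ_bulk = Σ fᵢ·δᵢ.
-36.5 = 0.238×(-17.9) + 0.494×(-36.8) + 0.268×δ_C
0.268·δ_C = -36.5 − (-22.439) = -14.061
δ_C = -14.061 / 0.268 = -52.46 permil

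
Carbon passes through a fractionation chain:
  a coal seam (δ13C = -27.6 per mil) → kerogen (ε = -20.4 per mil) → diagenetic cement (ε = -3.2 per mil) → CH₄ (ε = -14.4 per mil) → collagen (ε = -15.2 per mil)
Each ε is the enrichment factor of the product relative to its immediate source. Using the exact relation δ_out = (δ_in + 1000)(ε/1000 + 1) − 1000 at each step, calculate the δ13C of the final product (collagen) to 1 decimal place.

step 1: δ = (-27.60 + 1000)·(-20.4/1000 + 1) − 1000 = -47.44 per mil
step 2: δ = (-47.44 + 1000)·(-3.2/1000 + 1) − 1000 = -50.49 per mil
step 3: δ = (-50.49 + 1000)·(-14.4/1000 + 1) − 1000 = -64.16 per mil
step 4: δ = (-64.16 + 1000)·(-15.2/1000 + 1) − 1000 = -78.38 per mil

-78.4 per mil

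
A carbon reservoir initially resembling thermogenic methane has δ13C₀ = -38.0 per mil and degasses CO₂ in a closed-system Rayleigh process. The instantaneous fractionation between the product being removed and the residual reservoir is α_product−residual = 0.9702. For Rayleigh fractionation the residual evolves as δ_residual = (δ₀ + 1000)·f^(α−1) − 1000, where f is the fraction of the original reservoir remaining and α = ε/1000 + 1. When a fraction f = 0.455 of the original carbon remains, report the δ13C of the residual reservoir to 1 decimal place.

Rayleigh residual: δ_res = (δ₀ + 1000)·f^(α−1) − 1000
α − 1 = -0.02980
f^(α−1) = 0.455^(-0.02980) = 1.023744
δ_res = (-38.0 + 1000) × 1.023744 − 1000 = 984.841 − 1000 = -15.16 per mil

-15.2 per mil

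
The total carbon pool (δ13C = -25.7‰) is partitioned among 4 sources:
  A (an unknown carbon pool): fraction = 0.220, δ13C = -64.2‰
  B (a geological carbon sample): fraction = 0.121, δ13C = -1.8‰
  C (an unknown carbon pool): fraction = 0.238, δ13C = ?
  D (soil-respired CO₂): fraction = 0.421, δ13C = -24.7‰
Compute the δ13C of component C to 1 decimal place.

Isotope mass balance: δ_bulk = Σ fᵢ·δᵢ.
-25.7 = 0.220×(-64.2) + 0.121×(-1.8) + 0.238×δ_C + 0.421×(-24.7)
0.238·δ_C = -25.7 − (-24.741) = -0.959
δ_C = -0.959 / 0.238 = -4.03‰

-4.0‰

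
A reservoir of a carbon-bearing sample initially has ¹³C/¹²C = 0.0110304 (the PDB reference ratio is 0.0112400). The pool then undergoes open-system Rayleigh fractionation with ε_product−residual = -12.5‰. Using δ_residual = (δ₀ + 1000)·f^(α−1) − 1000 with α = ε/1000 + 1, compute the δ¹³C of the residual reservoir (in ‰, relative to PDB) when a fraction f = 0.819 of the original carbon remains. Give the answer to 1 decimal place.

δ₀ = (0.0110304/0.0112400 − 1)×1000 = (0.981352 − 1)×1000 = -18.648‰
α − 1 = ε/1000 = -0.0125
f^(α−1) = 0.819^(-0.0125) = 1.002499
δ_res = (-18.648 + 1000) × 1.002499 − 1000 = 983.805 − 1000 = -16.20‰

-16.2‰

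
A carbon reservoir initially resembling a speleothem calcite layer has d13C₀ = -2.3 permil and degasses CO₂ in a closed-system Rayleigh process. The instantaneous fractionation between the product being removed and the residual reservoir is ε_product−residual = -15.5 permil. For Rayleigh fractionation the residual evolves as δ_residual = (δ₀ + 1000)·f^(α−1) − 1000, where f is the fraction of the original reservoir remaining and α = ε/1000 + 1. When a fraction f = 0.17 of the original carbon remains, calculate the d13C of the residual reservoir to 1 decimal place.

Rayleigh residual: δ_res = (δ₀ + 1000)·f^(α−1) − 1000
α = ε/1000 + 1 = 0.98450, so α − 1 = -0.01550
f^(α−1) = 0.17^(-0.01550) = 1.027846
δ_res = (-2.3 + 1000) × 1.027846 − 1000 = 1025.482 − 1000 = 25.48 permil

25.5 permil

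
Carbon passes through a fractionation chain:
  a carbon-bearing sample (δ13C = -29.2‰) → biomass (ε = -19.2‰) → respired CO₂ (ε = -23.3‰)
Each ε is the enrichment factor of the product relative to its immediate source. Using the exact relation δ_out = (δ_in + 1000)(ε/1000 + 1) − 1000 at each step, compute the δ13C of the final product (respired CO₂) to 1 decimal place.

-70.0‰

step 1: δ = (-29.20 + 1000)·(-19.2/1000 + 1) − 1000 = -47.84‰
step 2: δ = (-47.84 + 1000)·(-23.3/1000 + 1) − 1000 = -70.02‰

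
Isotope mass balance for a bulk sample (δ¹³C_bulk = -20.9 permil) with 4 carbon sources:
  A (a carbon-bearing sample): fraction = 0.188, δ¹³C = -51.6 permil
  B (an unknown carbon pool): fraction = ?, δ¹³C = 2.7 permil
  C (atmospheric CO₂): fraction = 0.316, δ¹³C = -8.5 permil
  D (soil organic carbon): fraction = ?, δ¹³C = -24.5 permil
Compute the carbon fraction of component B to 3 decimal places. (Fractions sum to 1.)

Let f_B and f_D be the unknown fractions; fractions sum to 1 so f_B + f_D = 0.496.
Mass balance: Σ fᵢ·δᵢ = δ_bulk ⇒ f_B·(2.7) + f_D·(-24.5) = -20.9 − (-12.387) = -8.513
Substitute f_D = 0.496 − f_B:
f_B·(2.7 − -24.5) = -8.513 − 0.496×(-24.5) = 3.639
f_B = 3.639 / 27.2 = 0.1338

0.134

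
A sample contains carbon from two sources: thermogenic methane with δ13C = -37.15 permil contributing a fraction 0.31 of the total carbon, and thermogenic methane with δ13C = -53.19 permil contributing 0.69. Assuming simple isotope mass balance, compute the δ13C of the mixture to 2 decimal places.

-48.22 permil

δ_mix = f_A·δ_A + f_B·δ_B
δ_mix = 0.31 × (-37.15) + 0.69 × (-53.19)
δ_mix = -11.516 + -36.701 = -48.218 permil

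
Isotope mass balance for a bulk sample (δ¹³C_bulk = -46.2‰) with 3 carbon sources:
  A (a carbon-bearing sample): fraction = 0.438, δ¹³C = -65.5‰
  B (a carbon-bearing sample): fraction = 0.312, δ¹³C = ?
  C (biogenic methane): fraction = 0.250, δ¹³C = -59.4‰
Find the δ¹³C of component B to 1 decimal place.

-8.5‰

Isotope mass balance: δ_bulk = Σ fᵢ·δᵢ.
-46.2 = 0.438×(-65.5) + 0.312×δ_B + 0.250×(-59.4)
0.312·δ_B = -46.2 − (-43.539) = -2.661
δ_B = -2.661 / 0.312 = -8.53‰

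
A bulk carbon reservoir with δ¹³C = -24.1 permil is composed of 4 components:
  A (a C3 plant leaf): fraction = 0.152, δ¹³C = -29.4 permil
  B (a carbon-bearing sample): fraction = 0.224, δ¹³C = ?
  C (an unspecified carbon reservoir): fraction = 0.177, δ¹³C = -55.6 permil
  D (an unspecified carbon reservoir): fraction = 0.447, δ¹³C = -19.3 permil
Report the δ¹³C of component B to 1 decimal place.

-5.2 permil

Isotope mass balance: δ_bulk = Σ fᵢ·δᵢ.
-24.1 = 0.152×(-29.4) + 0.224×δ_B + 0.177×(-55.6) + 0.447×(-19.3)
0.224·δ_B = -24.1 − (-22.937) = -1.163
δ_B = -1.163 / 0.224 = -5.19 permil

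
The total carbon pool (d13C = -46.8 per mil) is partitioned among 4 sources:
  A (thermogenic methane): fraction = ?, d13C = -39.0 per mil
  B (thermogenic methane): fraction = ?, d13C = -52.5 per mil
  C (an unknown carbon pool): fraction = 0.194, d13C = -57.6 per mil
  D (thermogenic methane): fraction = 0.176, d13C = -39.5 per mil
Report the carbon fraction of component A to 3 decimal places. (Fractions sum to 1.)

0.326

Let f_A and f_B be the unknown fractions; fractions sum to 1 so f_A + f_B = 0.630.
Mass balance: Σ fᵢ·δᵢ = δ_bulk ⇒ f_A·(-39.0) + f_B·(-52.5) = -46.8 − (-18.126) = -28.674
Substitute f_B = 0.630 − f_A:
f_A·(-39.0 − -52.5) = -28.674 − 0.630×(-52.5) = 4.401
f_A = 4.401 / 13.5 = 0.3260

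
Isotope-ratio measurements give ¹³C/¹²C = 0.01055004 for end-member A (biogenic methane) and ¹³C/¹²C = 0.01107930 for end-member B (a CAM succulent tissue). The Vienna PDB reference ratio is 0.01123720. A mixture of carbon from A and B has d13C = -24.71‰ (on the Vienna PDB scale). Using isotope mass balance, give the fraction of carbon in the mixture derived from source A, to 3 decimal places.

0.226

δ_A = (0.01055004/0.01123720 − 1)×1000 = (0.938850 − 1)×1000 = -61.150‰
δ_B = (0.01107930/0.01123720 − 1)×1000 = (0.985948 − 1)×1000 = -14.052‰
f_A = (δ_mix − δ_B)/(δ_A − δ_B) = (-24.71 − (-14.052))/(-61.150 − (-14.052))
f_A = -10.658 / -47.099 = 0.2263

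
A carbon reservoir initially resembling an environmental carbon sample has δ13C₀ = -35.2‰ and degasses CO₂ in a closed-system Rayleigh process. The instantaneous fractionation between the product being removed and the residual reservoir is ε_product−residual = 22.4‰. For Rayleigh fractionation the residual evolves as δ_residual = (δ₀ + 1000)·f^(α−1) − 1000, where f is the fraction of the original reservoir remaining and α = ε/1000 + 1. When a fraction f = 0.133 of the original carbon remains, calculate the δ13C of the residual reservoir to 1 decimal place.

Rayleigh residual: δ_res = (δ₀ + 1000)·f^(α−1) − 1000
α = ε/1000 + 1 = 1.02240, so α − 1 = 0.02240
f^(α−1) = 0.133^(0.02240) = 0.955816
δ_res = (-35.2 + 1000) × 0.955816 − 1000 = 922.171 − 1000 = -77.83‰

-77.8‰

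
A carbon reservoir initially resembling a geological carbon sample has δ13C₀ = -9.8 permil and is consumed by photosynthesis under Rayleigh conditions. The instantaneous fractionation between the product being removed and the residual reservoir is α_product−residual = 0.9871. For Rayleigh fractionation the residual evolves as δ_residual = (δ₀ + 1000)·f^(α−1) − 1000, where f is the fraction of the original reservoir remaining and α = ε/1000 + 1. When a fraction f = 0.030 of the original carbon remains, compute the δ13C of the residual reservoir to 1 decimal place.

Rayleigh residual: δ_res = (δ₀ + 1000)·f^(α−1) − 1000
α − 1 = -0.01290
f^(α−1) = 0.030^(-0.01290) = 1.046273
δ_res = (-9.8 + 1000) × 1.046273 − 1000 = 1036.020 − 1000 = 36.02 permil

36.0 permil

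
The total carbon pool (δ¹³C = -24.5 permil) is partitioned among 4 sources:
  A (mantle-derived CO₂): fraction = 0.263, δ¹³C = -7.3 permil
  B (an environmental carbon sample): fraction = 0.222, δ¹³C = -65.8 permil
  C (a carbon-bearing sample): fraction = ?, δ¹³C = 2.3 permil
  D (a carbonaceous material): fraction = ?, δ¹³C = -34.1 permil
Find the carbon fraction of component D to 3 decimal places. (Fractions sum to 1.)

0.252

Let f_D and f_C be the unknown fractions; fractions sum to 1 so f_D + f_C = 0.515.
Mass balance: Σ fᵢ·δᵢ = δ_bulk ⇒ f_D·(-34.1) + f_C·(2.3) = -24.5 − (-16.527) = -7.973
Substitute f_C = 0.515 − f_D:
f_D·(-34.1 − 2.3) = -7.973 − 0.515×(2.3) = -9.157
f_D = -9.157 / -36.4 = 0.2516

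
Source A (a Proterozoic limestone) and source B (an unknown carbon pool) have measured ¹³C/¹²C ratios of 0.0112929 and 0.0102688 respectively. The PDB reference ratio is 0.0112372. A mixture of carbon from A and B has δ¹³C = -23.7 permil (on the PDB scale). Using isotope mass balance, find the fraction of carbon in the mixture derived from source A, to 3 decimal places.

δ_A = (0.0112929/0.0112372 − 1)×1000 = (1.004957 − 1)×1000 = 4.957 permil
δ_B = (0.0102688/0.0112372 − 1)×1000 = (0.913822 − 1)×1000 = -86.178 permil
f_A = (δ_mix − δ_B)/(δ_A − δ_B) = (-23.7 − (-86.178))/(4.957 − (-86.178))
f_A = 62.478 / 91.135 = 0.6856

0.686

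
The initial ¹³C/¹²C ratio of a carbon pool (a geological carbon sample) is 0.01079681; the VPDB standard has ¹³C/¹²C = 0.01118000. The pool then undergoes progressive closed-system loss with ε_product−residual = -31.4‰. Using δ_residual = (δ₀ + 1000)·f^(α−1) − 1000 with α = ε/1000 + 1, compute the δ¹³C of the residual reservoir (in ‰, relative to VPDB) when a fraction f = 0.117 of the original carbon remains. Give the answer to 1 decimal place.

δ₀ = (0.01079681/0.01118000 − 1)×1000 = (0.965725 − 1)×1000 = -34.275‰
α − 1 = ε/1000 = -0.0314
f^(α−1) = 0.117^(-0.0314) = 1.069693
δ_res = (-34.275 + 1000) × 1.069693 − 1000 = 1033.029 − 1000 = 33.03‰

33.0‰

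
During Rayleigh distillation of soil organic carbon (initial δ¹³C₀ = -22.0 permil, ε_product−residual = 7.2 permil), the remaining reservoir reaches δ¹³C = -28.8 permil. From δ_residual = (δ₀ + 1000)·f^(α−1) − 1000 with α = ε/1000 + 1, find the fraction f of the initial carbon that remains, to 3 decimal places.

α − 1 = ε/1000 = 0.0072
(δ_res + 1000)/(δ₀ + 1000) = (-28.8 + 1000)/(-22.0 + 1000) = 971.2/978.0 = 0.993047
f = 0.993047^(1/0.0072) = exp(ln(0.993047)/0.0072) = exp(-0.00698/0.0072)
f = exp(-0.9691) = 0.3794

0.379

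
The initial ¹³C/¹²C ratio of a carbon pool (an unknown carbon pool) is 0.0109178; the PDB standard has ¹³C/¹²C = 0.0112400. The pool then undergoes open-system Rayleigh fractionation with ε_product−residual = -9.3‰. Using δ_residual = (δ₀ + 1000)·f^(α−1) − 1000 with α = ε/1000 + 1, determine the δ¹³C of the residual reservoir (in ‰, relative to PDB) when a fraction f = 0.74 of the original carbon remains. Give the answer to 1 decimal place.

δ₀ = (0.0109178/0.0112400 − 1)×1000 = (0.971335 − 1)×1000 = -28.665‰
α − 1 = ε/1000 = -0.0093
f^(α−1) = 0.74^(-0.0093) = 1.002804
δ_res = (-28.665 + 1000) × 1.002804 − 1000 = 974.058 − 1000 = -25.94‰

-25.9‰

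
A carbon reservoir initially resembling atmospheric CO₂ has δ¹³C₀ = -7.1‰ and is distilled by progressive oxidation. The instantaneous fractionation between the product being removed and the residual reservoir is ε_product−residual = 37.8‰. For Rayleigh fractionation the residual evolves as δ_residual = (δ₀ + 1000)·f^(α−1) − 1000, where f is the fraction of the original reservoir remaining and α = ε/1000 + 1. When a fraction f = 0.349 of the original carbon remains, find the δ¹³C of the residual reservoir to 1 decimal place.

-45.8‰

Rayleigh residual: δ_res = (δ₀ + 1000)·f^(α−1) − 1000
α = ε/1000 + 1 = 1.03780, so α − 1 = 0.03780
f^(α−1) = 0.349^(0.03780) = 0.960990
δ_res = (-7.1 + 1000) × 0.960990 − 1000 = 954.167 − 1000 = -45.83‰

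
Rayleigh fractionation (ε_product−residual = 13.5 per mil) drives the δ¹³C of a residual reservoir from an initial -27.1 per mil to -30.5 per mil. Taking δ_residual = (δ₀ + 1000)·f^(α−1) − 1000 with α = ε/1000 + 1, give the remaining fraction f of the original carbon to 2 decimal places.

0.77

α − 1 = ε/1000 = 0.0135
(δ_res + 1000)/(δ₀ + 1000) = (-30.5 + 1000)/(-27.1 + 1000) = 969.5/972.9 = 0.996505
f = 0.996505^(1/0.0135) = exp(ln(0.996505)/0.0135) = exp(-0.00350/0.0135)
f = exp(-0.2593) = 0.7716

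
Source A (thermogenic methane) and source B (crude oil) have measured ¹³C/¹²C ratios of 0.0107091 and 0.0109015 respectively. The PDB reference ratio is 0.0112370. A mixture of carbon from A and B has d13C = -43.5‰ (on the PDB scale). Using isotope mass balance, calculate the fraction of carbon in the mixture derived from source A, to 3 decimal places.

0.797

δ_A = (0.0107091/0.0112370 − 1)×1000 = (0.953021 − 1)×1000 = -46.979‰
δ_B = (0.0109015/0.0112370 − 1)×1000 = (0.970143 − 1)×1000 = -29.857‰
f_A = (δ_mix − δ_B)/(δ_A − δ_B) = (-43.5 − (-29.857))/(-46.979 − (-29.857))
f_A = -13.643 / -17.122 = 0.7968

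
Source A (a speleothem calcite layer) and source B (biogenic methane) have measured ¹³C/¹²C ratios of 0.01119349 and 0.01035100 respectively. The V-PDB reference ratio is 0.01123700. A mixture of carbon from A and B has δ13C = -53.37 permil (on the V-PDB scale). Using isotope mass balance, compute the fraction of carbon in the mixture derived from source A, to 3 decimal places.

δ_A = (0.01119349/0.01123700 − 1)×1000 = (0.996128 − 1)×1000 = -3.872 permil
δ_B = (0.01035100/0.01123700 − 1)×1000 = (0.921153 − 1)×1000 = -78.847 permil
f_A = (δ_mix − δ_B)/(δ_A − δ_B) = (-53.37 − (-78.847))/(-3.872 − (-78.847))
f_A = 25.477 / 74.975 = 0.3398

0.340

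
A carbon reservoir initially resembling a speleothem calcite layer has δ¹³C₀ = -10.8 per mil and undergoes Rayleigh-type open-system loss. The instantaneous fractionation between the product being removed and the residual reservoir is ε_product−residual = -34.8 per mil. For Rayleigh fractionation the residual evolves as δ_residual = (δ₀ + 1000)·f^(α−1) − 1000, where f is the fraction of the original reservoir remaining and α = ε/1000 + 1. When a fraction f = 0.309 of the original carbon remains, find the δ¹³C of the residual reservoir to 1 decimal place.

Rayleigh residual: δ_res = (δ₀ + 1000)·f^(α−1) − 1000
α = ε/1000 + 1 = 0.96520, so α − 1 = -0.03480
f^(α−1) = 0.309^(-0.03480) = 1.041716
δ_res = (-10.8 + 1000) × 1.041716 − 1000 = 1030.466 − 1000 = 30.47 per mil

30.5 per mil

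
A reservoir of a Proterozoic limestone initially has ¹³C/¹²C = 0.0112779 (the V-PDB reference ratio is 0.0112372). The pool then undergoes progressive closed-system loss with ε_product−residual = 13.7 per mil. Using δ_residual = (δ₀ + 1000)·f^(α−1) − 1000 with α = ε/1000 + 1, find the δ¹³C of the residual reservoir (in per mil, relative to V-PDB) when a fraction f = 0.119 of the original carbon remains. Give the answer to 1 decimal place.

-25.2 per mil

δ₀ = (0.0112779/0.0112372 − 1)×1000 = (1.003622 − 1)×1000 = 3.622 per mil
α − 1 = ε/1000 = 0.0137
f^(α−1) = 0.119^(0.0137) = 0.971259
δ_res = (3.622 + 1000) × 0.971259 − 1000 = 974.777 − 1000 = -25.22 per mil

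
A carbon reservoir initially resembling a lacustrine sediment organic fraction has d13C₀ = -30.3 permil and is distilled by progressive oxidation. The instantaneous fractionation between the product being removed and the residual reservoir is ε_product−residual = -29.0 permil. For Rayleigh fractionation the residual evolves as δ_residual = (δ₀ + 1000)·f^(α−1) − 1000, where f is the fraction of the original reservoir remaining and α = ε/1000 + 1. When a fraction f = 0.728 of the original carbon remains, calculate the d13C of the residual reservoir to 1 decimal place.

Rayleigh residual: δ_res = (δ₀ + 1000)·f^(α−1) − 1000
α = ε/1000 + 1 = 0.97100, so α − 1 = -0.02900
f^(α−1) = 0.728^(-0.02900) = 1.009249
δ_res = (-30.3 + 1000) × 1.009249 − 1000 = 978.668 − 1000 = -21.33 permil

-21.3 permil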